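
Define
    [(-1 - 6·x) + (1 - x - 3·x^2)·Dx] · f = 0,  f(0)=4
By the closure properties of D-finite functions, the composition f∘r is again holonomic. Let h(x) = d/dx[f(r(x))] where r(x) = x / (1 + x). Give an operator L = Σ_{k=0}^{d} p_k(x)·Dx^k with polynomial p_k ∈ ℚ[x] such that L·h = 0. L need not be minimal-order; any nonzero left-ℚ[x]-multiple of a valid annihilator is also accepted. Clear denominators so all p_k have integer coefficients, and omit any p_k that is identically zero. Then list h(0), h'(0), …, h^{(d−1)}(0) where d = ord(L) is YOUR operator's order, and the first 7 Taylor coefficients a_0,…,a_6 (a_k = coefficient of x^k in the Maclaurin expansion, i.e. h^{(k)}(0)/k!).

f: a_k = 4, 4, 16, 28, 76, 160, 388, …
Substitute x→r, Dx→(1/r')Dx; clear ⇒ L₀.
h=h₀': d/dx-closure on L₀ ⇒ L.
L = (6 + 18·x + 72·x^2 + 42·x^3) + (-1 - 9·x - 12·x^2 + 17·x^3 + 21·x^4)·Dx  (order 1).
h: a_k = 4, 24, 0, 144, -180, 864, -1764, …
ICs: h(0) = 4.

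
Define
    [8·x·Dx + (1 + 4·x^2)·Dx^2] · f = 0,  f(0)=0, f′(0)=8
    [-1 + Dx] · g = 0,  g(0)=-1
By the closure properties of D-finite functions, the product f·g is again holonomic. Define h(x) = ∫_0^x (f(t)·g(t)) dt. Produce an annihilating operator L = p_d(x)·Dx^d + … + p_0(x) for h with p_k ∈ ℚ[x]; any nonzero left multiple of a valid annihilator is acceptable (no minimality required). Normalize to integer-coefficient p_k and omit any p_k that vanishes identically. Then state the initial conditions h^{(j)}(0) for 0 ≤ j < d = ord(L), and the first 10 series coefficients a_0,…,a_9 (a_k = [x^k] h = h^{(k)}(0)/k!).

L = (1 - 8·x + 4·x^2)·Dx + (-2 + 8·x - 8·x^2)·Dx^2 + (1 + 4·x^2)·Dx^3  (order 3).
h: a_k = 0, 0, -4, -8/3, 5/3, 28/15, -103/30, -215/63, 12763/1680, 43447/5670, …
ICs: h(0) = 0, h′(0) = 0, h′′(0) = -8.

f: a_k = 0, 8, 0, -32/3, 0, 128/5, 0, -512/7, 0, 2048/9, …
g: a_k = -1, -1, -1/2, -1/6, -1/24, -1/120, -1/720, -1/5040, -1/40320, -1/362880, …
h₀=f·g: eliminate ⇒ L₀, order ≤ 2·1.
∫: right-multiply L₀ by Dx.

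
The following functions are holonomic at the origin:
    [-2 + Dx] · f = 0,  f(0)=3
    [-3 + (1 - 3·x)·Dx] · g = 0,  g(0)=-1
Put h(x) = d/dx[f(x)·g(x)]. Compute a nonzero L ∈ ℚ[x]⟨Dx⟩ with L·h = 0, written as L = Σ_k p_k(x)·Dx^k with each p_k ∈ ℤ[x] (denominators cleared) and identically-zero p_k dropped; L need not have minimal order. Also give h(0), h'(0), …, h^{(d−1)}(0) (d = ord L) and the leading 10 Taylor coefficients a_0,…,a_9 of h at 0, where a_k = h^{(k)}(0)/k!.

f: a_k = 3, 6, 6, 4, 2, 4/5, 4/15, 8/105, 2/105, 4/945, …
g: a_k = -1, -3, -9, -27, -81, -243, -729, -2187, -6561, -19683, …
L₀ := L_f ⊗_s L_g (sym. prod.), ord ≤ 1.
h=h₀': d/dx-closure on L₀ ⇒ L.
L = (34 - 60·x + 36·x^2) + (-5 + 21·x - 18·x^2)·Dx  (order 1).
h: a_k = -15, -102, -471, -1892, -7099, -25558, -1341803/15, -32203288/105, -108686101/105, -3260583038/945, …
ICs: h(0) = -15.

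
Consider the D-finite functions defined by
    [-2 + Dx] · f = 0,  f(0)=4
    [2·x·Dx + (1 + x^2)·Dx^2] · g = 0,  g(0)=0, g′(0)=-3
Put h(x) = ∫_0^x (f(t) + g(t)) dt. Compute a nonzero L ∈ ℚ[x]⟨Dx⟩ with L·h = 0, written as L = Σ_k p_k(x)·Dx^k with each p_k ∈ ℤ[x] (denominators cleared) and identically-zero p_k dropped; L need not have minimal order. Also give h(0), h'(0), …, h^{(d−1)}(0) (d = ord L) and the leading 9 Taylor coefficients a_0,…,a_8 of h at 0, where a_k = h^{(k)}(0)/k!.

L = (2 - 4·x - 6·x^2 - 4·x^3)·Dx^2 + (-3 - x^2 - 2·x^4)·Dx^3 + (1 + x + 2·x^2 + x^3 + x^4)·Dx^4  (order 4).
h: a_k = 0, 4, 5/2, 8/3, 19/12, 8/15, 7/90, 16/315, 167/2520, …
ICs: h(0) = 0, h′(0) = 4, h′′(0) = 5, h′′′(0) = 16.

f: a_k = 4, 8, 8, 16/3, 8/3, 16/15, 16/45, 32/315, 8/315, …
g: a_k = 0, -3, 0, 1, 0, -3/5, 0, 3/7, 0, …
Sum ⇒ L₀ = lclm(L_f,L_g) in ℚ(x)⟨Dx⟩.
Integrate: L := L₀·Dx.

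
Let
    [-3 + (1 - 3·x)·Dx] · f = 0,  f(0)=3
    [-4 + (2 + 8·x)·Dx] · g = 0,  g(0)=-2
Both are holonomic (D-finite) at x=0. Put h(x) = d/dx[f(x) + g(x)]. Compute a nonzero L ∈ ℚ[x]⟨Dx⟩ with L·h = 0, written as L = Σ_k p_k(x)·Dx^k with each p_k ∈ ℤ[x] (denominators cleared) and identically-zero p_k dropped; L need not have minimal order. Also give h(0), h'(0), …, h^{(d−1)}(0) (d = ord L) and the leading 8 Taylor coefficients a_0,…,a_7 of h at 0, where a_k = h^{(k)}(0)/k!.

f: a_k = 3, 9, 27, 81, 243, 729, 2187, 6561, …
g: a_k = -2, -4, 4, -8, 20, -56, 168, -528, …
f+g: L₀ = lclm(L_f,L_g), ord ≤ 1+1.
h=h₀': d/dx-closure on L₀ ⇒ L.
L = (-90 - 108·x) + (-21 - 252·x - 378·x^2)·Dx + (4 + 13·x - 39·x^2 - 108·x^3)·Dx^2  (order 2).
h: a_k = 5, 62, 219, 1052, 3365, 14130, 42231, 171192, …
ICs: h(0) = 5, h′(0) = 62.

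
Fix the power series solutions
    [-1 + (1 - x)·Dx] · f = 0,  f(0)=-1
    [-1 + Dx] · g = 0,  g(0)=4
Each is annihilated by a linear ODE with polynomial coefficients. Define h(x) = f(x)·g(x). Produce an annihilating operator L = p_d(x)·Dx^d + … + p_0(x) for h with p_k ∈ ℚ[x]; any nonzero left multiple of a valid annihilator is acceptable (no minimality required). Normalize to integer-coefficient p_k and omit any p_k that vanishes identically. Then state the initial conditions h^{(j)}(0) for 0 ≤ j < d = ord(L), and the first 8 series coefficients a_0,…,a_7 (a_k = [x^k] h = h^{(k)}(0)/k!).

L = (2 - x) + (-1 + x)·Dx  (order 1).
h: a_k = -4, -8, -10, -32/3, -65/6, -163/15, -1957/180, -685/63, …
ICs: h(0) = -4.

f: a_k = -1, -1, -1, -1, -1, -1, -1, -1, …
g: a_k = 4, 4, 2, 2/3, 1/6, 1/30, 1/180, 1/1260, …
Product ⇒ symmetric product L₀, ord ≤ 1.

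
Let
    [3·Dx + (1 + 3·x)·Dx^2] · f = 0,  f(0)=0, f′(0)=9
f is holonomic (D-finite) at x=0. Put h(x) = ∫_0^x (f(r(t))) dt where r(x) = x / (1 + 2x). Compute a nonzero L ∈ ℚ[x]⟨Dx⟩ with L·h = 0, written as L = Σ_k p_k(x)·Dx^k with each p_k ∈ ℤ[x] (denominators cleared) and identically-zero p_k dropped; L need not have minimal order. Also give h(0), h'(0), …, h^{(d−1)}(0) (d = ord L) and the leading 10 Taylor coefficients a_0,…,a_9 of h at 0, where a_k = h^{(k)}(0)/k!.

L = (7 + 20·x)·Dx^2 + (1 + 7·x + 10·x^2)·Dx^3  (order 3).
h: a_k = 0, 0, 9/2, -21/2, 117/4, -1827/20, 3093/10, -2223/2, 233991/56, -130123/8, …
ICs: h(0) = 0, h′(0) = 0, h′′(0) = 9.

f: a_k = 0, 9, -27/2, 27, -243/4, 729/5, -729/2, 6561/7, -19683/8, 6561, …
f∘r: x↦r, Dx↦Dx/r' in L_f ⇒ L₀.
∫: right-multiply L₀ by Dx.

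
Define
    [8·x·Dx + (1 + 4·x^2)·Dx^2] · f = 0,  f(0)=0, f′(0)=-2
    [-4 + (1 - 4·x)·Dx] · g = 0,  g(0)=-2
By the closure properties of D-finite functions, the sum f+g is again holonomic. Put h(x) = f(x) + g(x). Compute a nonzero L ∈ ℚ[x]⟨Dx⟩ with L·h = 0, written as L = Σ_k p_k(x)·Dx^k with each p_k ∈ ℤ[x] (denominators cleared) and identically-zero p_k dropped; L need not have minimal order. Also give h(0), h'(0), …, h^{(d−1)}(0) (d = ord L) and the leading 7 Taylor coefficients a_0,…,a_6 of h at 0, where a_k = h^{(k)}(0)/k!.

L = (8 - 128·x - 96·x^2)·Dx + (-13 + 8·x - 100·x^2 - 96·x^3)·Dx^2 + (1 - 3·x - 12·x^3 - 16·x^4)·Dx^3  (order 3).
h: a_k = -2, -10, -32, -376/3, -512, -10272/5, -8192, …
ICs: h(0) = -2, h′(0) = -10, h′′(0) = -64.

f: a_k = 0, -2, 0, 8/3, 0, -32/5, 0, …
g: a_k = -2, -8, -32, -128, -512, -2048, -8192, …
h₀=f+g: left-lcm gives L₀, ord ≤ 3.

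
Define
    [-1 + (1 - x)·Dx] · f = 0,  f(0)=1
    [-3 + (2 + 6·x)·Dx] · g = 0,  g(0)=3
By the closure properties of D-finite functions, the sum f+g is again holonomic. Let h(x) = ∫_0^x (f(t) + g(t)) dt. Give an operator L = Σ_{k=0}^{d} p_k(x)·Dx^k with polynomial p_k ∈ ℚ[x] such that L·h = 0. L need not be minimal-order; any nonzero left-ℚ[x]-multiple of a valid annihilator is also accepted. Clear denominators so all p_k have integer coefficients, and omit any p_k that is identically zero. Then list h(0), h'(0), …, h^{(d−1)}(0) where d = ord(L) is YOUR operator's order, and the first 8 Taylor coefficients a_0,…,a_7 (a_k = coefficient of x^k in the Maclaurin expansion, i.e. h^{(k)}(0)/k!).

L = (-21 - 27·x)·Dx + (17 + 30·x + 81·x^2)·Dx^2 + (2 - 14·x - 42·x^2 + 54·x^3)·Dx^3  (order 3).
h: a_k = 0, 4, 11/4, -19/24, 97/64, -1087/640, 5359/1536, -44903/7168, …
ICs: h(0) = 0, h′(0) = 4, h′′(0) = 11/2.

f: a_k = 1, 1, 1, 1, 1, 1, 1, 1, …
g: a_k = 3, 9/2, -27/8, 81/16, -1215/128, 5103/256, -45927/1024, 216513/2048, …
Weyl lclm of L_f,L_g ⇒ L₀ (ord ≤ 2).
h=∫h₀ ⇒ L = L₀·Dx.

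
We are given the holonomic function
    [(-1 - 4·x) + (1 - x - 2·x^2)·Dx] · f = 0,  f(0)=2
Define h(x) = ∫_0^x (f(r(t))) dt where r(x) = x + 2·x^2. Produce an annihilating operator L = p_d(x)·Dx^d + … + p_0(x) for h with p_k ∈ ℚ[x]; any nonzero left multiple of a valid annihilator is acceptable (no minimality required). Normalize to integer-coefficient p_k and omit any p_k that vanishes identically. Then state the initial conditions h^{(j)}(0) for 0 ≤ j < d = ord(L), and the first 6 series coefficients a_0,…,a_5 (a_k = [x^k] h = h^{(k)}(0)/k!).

L = (1 + 8·x + 24·x^2 + 32·x^3)·Dx + (-1 + x + 4·x^2 + 8·x^3 + 8·x^4)·Dx^2  (order 2).
h: a_k = 0, 2, 1, 10/3, 17/2, 106/5, …
ICs: h(0) = 0, h′(0) = 2.

f: a_k = 2, 2, 6, 10, 22, 42, …
h₀=f(r): pull back L_f along r ⇒ L₀.
h=∫h₀ ⇒ L = L₀·Dx.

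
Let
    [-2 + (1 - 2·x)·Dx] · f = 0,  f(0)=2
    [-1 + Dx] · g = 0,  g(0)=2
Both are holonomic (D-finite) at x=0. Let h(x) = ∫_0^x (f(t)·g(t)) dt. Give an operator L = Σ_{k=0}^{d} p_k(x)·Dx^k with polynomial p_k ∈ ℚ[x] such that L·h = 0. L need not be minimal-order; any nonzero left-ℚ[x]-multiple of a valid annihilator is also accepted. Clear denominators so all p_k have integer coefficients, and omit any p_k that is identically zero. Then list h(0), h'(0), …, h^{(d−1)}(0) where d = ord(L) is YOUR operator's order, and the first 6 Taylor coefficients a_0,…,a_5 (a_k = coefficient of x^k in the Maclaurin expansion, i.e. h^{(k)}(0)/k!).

L = (3 - 2·x)·Dx + (-1 + 2·x)·Dx^2  (order 2).
h: a_k = 0, 4, 6, 26/3, 79/6, 211/10, …
ICs: h(0) = 0, h′(0) = 4.

f: a_k = 2, 4, 8, 16, 32, 64, …
g: a_k = 2, 2, 1, 1/3, 1/12, 1/60, …
L₀ := L_f ⊗_s L_g (sym. prod.), ord ≤ 1.
∫: right-multiply L₀ by Dx.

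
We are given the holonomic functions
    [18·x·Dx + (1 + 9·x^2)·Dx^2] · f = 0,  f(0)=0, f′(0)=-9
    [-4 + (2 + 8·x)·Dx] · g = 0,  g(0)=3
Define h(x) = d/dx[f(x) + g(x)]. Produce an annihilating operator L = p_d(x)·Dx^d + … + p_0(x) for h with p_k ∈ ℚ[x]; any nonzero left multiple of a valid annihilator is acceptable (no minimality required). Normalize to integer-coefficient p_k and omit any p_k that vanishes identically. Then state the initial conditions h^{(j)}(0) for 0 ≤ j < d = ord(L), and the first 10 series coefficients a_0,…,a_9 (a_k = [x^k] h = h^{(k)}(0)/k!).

f: a_k = 0, -9, 0, 27, 0, -729/5, 0, 6561/7, 0, -6561, …
g: a_k = 3, 6, -6, 12, -30, 84, -252, 792, -2574, 8580, …
f+g: L₀ = lclm(L_f,L_g), ord ≤ 2+1.
Differentiate: ansatz ord ≤ ord L₀ ⇒ L.
L = (-36 - 360·x + 972·x^2 + 1944·x^3) + (-30 - 144·x - 18·x^2 + 3888·x^3 + 6804·x^4)·Dx + (-2 + 10·x + 108·x^2 + 306·x^3 + 1134·x^4 + 1944·x^5)·Dx^2  (order 2).
h: a_k = -3, -12, 117, -120, -309, -1512, 12105, -20592, 18171, -291720, …
ICs: h(0) = -3, h′(0) = -12.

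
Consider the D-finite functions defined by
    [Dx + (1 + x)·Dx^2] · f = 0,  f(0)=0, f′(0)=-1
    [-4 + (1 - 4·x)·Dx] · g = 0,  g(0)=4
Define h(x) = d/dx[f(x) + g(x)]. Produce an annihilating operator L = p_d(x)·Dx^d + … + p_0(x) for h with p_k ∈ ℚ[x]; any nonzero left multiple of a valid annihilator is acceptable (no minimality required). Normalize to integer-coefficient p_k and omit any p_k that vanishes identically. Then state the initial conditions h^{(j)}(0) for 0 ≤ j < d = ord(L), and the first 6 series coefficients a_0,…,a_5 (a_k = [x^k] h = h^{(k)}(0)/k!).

f: a_k = 0, -1, 1/2, -1/3, 1/4, -1/5, …
g: a_k = 4, 16, 64, 256, 1024, 4096, …
L₀ := lclm(L_f,L_g); ord L₀ ≤ 2+1.
h₀' ⇒ L via d/dx closure of L₀.
L = (-112 - 32·x) + (-94 - 208·x - 64·x^2)·Dx + (9 - 23·x - 48·x^2 - 16·x^3)·Dx^2  (order 2).
h: a_k = 15, 129, 767, 4097, 20479, 98305, …
ICs: h(0) = 15, h′(0) = 129.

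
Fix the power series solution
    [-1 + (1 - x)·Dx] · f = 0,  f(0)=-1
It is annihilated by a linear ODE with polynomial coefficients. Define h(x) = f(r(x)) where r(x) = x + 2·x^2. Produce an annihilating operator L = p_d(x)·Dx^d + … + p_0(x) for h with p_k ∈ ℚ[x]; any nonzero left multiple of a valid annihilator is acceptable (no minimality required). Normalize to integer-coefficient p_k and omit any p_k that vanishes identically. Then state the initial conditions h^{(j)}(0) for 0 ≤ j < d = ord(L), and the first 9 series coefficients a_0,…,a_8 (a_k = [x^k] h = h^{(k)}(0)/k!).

L = (1 + 4·x) + (-1 + x + 2·x^2)·Dx  (order 1).
h: a_k = -1, -1, -3, -5, -11, -21, -43, -85, -171, …
ICs: h(0) = -1.

f: a_k = -1, -1, -1, -1, -1, -1, -1, -1, -1, …
f∘r: x↦r, Dx↦Dx/r' in L_f ⇒ L₀.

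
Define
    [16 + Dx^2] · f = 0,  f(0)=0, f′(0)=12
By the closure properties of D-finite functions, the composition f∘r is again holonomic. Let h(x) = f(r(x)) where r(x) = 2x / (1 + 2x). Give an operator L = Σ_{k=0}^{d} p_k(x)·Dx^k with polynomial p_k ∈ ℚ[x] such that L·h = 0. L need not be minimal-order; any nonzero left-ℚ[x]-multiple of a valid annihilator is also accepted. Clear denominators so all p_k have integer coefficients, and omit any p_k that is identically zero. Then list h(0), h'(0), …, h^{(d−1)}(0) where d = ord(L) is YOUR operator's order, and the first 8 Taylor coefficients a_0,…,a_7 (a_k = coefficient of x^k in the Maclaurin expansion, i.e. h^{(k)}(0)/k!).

L = 64 + (4 + 24·x + 48·x^2 + 32·x^3)·Dx + (1 + 8·x + 24·x^2 + 32·x^3 + 16·x^4)·Dx^2  (order 2).
h: a_k = 0, 24, -48, -160, 1344, -24704/5, 11520, -1260032/105, …
ICs: h(0) = 0, h′(0) = 24.

f: a_k = 0, 12, 0, -32, 0, 128/5, 0, -1024/105, …
Substitute x→r, Dx→(1/r')Dx; clear ⇒ L₀.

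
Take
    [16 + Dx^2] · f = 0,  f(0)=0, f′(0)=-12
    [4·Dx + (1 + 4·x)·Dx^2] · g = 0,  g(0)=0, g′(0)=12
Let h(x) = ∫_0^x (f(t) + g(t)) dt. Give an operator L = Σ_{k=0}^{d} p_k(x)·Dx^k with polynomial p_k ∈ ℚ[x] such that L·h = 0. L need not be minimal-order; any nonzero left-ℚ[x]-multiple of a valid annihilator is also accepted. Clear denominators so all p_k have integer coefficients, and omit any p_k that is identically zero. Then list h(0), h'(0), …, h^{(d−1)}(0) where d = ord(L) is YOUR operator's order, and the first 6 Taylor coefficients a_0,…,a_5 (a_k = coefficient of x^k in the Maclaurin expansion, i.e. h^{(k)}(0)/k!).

L = (448 + 512·x + 1024·x^2)·Dx^2 + (48 + 320·x + 768·x^2 + 1024·x^3)·Dx^3 + (28 + 32·x + 64·x^2)·Dx^4 + (3 + 20·x + 48·x^2 + 64·x^3)·Dx^5  (order 5).
h: a_k = 0, 0, 0, -8, 24, -192/5, …
ICs: h(0) = 0, h′(0) = 0, h′′(0) = 0, h′′′(0) = -48, h′′′′(0) = 576.

f: a_k = 0, -12, 0, 32, 0, -128/5, …
g: a_k = 0, 12, -24, 64, -192, 3072/5, …
h₀=f+g: left-lcm gives L₀, ord ≤ 4.
∫: right-multiply L₀ by Dx.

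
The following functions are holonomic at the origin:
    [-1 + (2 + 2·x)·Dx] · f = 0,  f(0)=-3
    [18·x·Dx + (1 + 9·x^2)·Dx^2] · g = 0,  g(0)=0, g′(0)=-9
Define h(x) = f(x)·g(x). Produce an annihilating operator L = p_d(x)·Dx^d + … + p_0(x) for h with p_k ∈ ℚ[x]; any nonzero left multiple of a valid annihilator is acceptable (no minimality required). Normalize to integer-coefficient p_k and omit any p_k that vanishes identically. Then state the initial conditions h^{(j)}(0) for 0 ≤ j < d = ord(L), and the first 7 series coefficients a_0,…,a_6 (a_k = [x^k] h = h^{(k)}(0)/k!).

L = (3 - 36·x - 9·x^2) + (-4 + 68·x + 108·x^2 + 36·x^3)·Dx + (4 + 8·x + 40·x^2 + 72·x^3 + 36·x^4)·Dx^2  (order 2).
h: a_k = 0, 27, 27/2, -675/8, -621/16, 285741/640, 274401/1280, …
ICs: h(0) = 0, h′(0) = 27.

f: a_k = -3, -3/2, 3/8, -3/16, 15/128, -21/256, 63/1024, …
g: a_k = 0, -9, 0, 27, 0, -729/5, 0, …
Product ⇒ symmetric product L₀, ord ≤ 2.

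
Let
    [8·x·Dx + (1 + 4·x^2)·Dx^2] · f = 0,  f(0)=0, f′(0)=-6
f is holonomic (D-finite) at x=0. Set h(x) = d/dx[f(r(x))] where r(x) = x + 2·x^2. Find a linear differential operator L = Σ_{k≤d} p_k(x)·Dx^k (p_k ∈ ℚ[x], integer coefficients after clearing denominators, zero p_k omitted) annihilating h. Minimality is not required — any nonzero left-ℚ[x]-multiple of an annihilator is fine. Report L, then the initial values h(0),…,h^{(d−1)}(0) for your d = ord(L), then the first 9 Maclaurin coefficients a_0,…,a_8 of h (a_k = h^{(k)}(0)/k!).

f: a_k = 0, -6, 0, 8, 0, -96/5, 0, 384/7, 0, …
h₀=f(r): pull back L_f along r ⇒ L₀.
h=h₀': d/dx-closure on L₀ ⇒ L.
L = (-4 + 8·x + 64·x^2 + 192·x^3 + 192·x^4) + (1 + 4·x + 4·x^2 + 32·x^3 + 80·x^4 + 64·x^5)·Dx  (order 1).
h: a_k = -6, -24, 24, 192, 384, -768, -4992, -6144, 26112, …
ICs: h(0) = -6.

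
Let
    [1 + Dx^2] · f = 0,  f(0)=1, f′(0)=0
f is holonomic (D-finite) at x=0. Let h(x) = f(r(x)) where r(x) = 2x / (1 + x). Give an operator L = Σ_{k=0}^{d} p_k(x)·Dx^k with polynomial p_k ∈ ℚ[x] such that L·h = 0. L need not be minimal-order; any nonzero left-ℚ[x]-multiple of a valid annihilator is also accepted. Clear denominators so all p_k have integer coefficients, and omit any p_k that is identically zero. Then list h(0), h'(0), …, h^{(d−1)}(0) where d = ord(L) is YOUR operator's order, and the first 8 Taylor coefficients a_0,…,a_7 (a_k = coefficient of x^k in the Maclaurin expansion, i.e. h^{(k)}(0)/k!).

f: a_k = 1, 0, -1/2, 0, 1/24, 0, -1/720, 0, …
h₀=f(r): pull back L_f along r ⇒ L₀.
L = 4 + (2 + 6·x + 6·x^2 + 2·x^3)·Dx + (1 + 4·x + 6·x^2 + 4·x^3 + x^4)·Dx^2  (order 2).
h: a_k = 1, 0, -2, 4, -16/3, 16/3, -154/45, -4/5, …
ICs: h(0) = 1, h′(0) = 0.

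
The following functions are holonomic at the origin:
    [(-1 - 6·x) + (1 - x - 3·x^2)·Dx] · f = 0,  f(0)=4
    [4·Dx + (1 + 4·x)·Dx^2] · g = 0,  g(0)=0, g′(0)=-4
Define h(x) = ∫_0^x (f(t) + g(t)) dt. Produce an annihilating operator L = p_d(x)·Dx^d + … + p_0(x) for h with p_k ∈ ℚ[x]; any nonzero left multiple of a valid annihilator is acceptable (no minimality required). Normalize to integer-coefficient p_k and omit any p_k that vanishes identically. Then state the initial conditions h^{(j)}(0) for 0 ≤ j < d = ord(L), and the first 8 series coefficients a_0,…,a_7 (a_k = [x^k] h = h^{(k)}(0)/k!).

f: a_k = 4, 4, 16, 28, 76, 160, 388, 868, …
g: a_k = 0, -4, 8, -64/3, 64, -1024/5, 2048/3, -16384/7, …
L₀ := lclm(L_f,L_g); ord L₀ ≤ 1+2.
h=∫₀ˣh₀: take L = L₀·Dx.
L = (212 + 1072·x + 3144·x^2 + 2160·x^3 + 2592·x^4)·Dx^2 + (5 + 248·x + 1922·x^2 + 4308·x^3 + 4464·x^4 + 4320·x^5)·Dx^3 + (-6 - 53·x - 108·x^2 + 110·x^3 + 519·x^4 + 1044·x^5 + 864·x^6)·Dx^4  (order 4).
h: a_k = 0, 4, 0, 8, 5/3, 28, -112/15, 3212/21, …
ICs: h(0) = 0, h′(0) = 4, h′′(0) = 0, h′′′(0) = 48.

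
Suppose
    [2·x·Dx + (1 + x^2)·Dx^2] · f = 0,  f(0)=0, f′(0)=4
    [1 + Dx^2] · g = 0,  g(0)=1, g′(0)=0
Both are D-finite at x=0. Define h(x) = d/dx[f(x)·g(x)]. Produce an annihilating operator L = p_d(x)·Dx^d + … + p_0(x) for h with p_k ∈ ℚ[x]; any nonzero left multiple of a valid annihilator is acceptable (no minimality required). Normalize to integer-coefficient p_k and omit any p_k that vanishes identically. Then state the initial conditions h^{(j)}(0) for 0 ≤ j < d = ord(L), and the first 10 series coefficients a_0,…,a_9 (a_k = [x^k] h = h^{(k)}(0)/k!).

f: a_k = 0, 4, 0, -4/3, 0, 4/5, 0, -4/7, 0, 4/9, …
g: a_k = 1, 0, -1/2, 0, 1/24, 0, -1/720, 0, 1/40320, 0, …
L₀ := L_f ⊗_s L_g (sym. prod.), ord ≤ 4.
Differentiate: ansatz ord ≤ ord L₀ ⇒ L.
L = (110 + 294·x^2 + 461·x^4 + 96·x^6 + 12·x^8 + 2·x^10 + x^12) + (68·x + 284·x^3 + 280·x^5 + 80·x^7 + 20·x^9 + 4·x^11)·Dx + (120 + 340·x^2 + 534·x^4 + 148·x^6 + 32·x^8 + 8·x^10 + 2·x^12)·Dx^2 + (68·x + 284·x^3 + 280·x^5 + 80·x^7 + 20·x^9 + 4·x^11)·Dx^3 + (10 + 46·x^2 + 73·x^4 + 52·x^6 + 20·x^8 + 6·x^10 + x^12)·Dx^4  (order 4).
h: a_k = 4, 0, -10, 0, 49/6, 0, -1301/180, 0, 23147/3360, 0, …
ICs: h(0) = 4, h′(0) = 0, h′′(0) = -20, h′′′(0) = 0.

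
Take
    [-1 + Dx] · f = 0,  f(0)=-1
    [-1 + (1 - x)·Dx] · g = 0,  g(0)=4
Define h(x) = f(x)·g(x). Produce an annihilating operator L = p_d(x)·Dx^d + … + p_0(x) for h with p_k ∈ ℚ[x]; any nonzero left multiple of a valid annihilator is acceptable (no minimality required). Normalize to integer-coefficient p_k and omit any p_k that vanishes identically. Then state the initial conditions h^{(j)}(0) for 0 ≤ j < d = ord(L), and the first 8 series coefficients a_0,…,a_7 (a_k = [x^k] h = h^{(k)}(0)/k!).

f: a_k = -1, -1, -1/2, -1/6, -1/24, -1/120, -1/720, -1/5040, …
g: a_k = 4, 4, 4, 4, 4, 4, 4, 4, …
Product ⇒ symmetric product L₀, ord ≤ 1.
L = (2 - x) + (-1 + x)·Dx  (order 1).
h: a_k = -4, -8, -10, -32/3, -65/6, -163/15, -1957/180, -685/63, …
ICs: h(0) = -4.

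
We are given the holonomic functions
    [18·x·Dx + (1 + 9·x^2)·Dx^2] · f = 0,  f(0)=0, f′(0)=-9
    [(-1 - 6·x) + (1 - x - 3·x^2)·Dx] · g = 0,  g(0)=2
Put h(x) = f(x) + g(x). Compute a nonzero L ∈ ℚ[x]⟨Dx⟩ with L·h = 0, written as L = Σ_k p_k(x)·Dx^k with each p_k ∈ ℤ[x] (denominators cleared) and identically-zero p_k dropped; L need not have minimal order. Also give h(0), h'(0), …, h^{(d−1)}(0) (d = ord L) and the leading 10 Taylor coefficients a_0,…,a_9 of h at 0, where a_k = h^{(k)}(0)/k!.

L = (72 - 288·x - 4428·x^2 - 9720·x^3 - 33534·x^4 - 13122·x^6)·Dx + (-30 - 180·x - 144·x^2 - 1728·x^3 - 9153·x^4 - 23814·x^5 - 2187·x^6 - 13122·x^7)·Dx^2 + (4 + 14·x + 114·x^2 - 36·x^3 + 459·x^4 - 1539·x^5 - 2430·x^6 - 729·x^7 - 2187·x^8)·Dx^3  (order 3).
h: a_k = 2, -7, 8, 41, 38, -329/5, 194, 9599/7, 1016, -4243, …
ICs: h(0) = 2, h′(0) = -7, h′′(0) = 16.

f: a_k = 0, -9, 0, 27, 0, -729/5, 0, 6561/7, 0, -6561, …
g: a_k = 2, 2, 8, 14, 38, 80, 194, 434, 1016, 2318, …
h₀=f+g: left-lcm gives L₀, ord ≤ 3.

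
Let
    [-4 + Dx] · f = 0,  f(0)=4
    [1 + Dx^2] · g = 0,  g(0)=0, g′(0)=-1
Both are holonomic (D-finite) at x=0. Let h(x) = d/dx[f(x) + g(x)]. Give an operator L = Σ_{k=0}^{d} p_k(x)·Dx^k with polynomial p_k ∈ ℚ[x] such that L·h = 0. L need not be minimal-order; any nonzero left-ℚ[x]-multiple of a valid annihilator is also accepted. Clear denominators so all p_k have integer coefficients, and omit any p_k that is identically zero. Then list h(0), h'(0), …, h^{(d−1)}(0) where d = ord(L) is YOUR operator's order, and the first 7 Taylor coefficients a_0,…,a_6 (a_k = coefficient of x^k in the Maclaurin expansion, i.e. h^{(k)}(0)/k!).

L = 4 - Dx + 4·Dx^2 - Dx^3  (order 3).
h: a_k = 15, 64, 257/2, 512/3, 1365/8, 2048/15, 65537/720, …
ICs: h(0) = 15, h′(0) = 64, h′′(0) = 257.

f: a_k = 4, 16, 32, 128/3, 128/3, 512/15, 1024/45, …
g: a_k = 0, -1, 0, 1/6, 0, -1/120, 0, …
Weyl lclm of L_f,L_g ⇒ L₀ (ord ≤ 3).
Differentiate: ansatz ord ≤ ord L₀ ⇒ L.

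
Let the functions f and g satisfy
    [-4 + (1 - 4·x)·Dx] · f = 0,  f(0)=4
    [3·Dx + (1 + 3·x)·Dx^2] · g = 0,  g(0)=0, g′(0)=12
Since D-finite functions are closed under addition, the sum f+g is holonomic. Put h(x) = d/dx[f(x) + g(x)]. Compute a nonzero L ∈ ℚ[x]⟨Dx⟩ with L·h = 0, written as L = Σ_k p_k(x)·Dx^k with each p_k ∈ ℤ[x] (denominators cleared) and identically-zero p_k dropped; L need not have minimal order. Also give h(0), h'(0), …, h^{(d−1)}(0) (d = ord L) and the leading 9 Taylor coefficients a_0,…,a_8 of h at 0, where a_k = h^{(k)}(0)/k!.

L = (432 + 288·x) + (78 + 720·x + 576·x^2)·Dx + (-11 - x + 144·x^2 + 144·x^3)·Dx^2  (order 2).
h: a_k = 28, 92, 876, 3772, 21452, 95388, 467500, 2070908, 9515916, …
ICs: h(0) = 28, h′(0) = 92.

f: a_k = 4, 16, 64, 256, 1024, 4096, 16384, 65536, 262144, …
g: a_k = 0, 12, -18, 36, -81, 972/5, -486, 8748/7, -6561/2, …
L₀ := lclm(L_f,L_g); ord L₀ ≤ 1+2.
Differentiate: ansatz ord ≤ ord L₀ ⇒ L.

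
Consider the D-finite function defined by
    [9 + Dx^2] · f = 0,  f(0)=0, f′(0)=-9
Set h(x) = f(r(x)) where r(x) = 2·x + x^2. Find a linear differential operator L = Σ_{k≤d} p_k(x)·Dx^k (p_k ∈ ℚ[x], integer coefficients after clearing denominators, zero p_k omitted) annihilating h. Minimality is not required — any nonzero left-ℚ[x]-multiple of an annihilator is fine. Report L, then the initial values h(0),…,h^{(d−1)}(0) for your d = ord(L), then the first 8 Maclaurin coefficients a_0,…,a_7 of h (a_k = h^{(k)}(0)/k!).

f: a_k = 0, -9, 0, 27/2, 0, -243/40, 0, 729/560, …
Substitute x→r, Dx→(1/r')Dx; clear ⇒ L₀.
L = (36 + 108·x + 108·x^2 + 36·x^3) - Dx + (1 + x)·Dx^2  (order 2).
h: a_k = 0, -18, -9, 108, 162, -567/5, -945/2, -11178/35, …
ICs: h(0) = 0, h′(0) = -18.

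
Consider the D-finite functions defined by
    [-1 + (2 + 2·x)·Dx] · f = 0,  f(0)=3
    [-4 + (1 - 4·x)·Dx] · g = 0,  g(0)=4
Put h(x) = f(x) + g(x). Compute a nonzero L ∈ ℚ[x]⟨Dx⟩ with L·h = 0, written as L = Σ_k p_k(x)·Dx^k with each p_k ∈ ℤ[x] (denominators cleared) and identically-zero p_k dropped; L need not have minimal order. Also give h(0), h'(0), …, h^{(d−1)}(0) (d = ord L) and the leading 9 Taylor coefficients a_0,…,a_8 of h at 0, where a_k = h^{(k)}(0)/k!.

f: a_k = 3, 3/2, -3/8, 3/16, -15/128, 21/256, -63/1024, 99/2048, -1287/32768, …
g: a_k = 4, 16, 64, 256, 1024, 4096, 16384, 65536, 262144, …
Sum ⇒ L₀ = lclm(L_f,L_g) in ℚ(x)⟨Dx⟩.
L = (68 + 48·x) + (-129 - 248·x - 144·x^2)·Dx + (14 - 18·x - 128·x^2 - 96·x^3)·Dx^2  (order 2).
h: a_k = 7, 35/2, 509/8, 4099/16, 131057/128, 1048597/256, 16777153/1024, 134217827/2048, 8589933305/32768, …
ICs: h(0) = 7, h′(0) = 35/2.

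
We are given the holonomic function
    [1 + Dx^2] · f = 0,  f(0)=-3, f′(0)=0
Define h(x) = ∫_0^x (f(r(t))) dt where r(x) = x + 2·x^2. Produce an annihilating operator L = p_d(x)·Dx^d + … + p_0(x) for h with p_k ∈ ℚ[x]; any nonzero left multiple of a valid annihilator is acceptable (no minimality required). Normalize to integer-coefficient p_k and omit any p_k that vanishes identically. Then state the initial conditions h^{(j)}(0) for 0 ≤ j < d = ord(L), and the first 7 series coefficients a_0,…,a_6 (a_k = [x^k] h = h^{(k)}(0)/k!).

f: a_k = -3, 0, 3/2, 0, -1/8, 0, 1/240, …
h₀=f(r): pull back L_f along r ⇒ L₀.
Integrate: L := L₀·Dx.
L = (1 + 12·x + 48·x^2 + 64·x^3)·Dx - 4·Dx^2 + (1 + 4·x)·Dx^3  (order 3).
h: a_k = 0, -3, 0, 1/2, 3/2, 47/40, -1/6, …
ICs: h(0) = 0, h′(0) = -3, h′′(0) = 0.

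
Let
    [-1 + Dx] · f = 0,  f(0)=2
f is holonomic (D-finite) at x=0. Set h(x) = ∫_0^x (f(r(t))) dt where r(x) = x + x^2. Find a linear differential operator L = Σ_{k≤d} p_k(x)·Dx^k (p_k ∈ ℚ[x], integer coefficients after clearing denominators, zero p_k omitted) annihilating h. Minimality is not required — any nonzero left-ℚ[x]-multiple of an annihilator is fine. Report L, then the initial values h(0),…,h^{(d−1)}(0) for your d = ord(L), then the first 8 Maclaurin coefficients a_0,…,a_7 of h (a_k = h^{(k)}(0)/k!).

L = (-1 - 2·x)·Dx + Dx^2  (order 2).
h: a_k = 0, 2, 1, 1, 7/12, 5/12, 9/40, 331/2520, …
ICs: h(0) = 0, h′(0) = 2.

f: a_k = 2, 2, 1, 1/3, 1/12, 1/60, 1/360, 1/2520, …
Change of var in L_f (x↦r) gives L₀.
∫: right-multiply L₀ by Dx.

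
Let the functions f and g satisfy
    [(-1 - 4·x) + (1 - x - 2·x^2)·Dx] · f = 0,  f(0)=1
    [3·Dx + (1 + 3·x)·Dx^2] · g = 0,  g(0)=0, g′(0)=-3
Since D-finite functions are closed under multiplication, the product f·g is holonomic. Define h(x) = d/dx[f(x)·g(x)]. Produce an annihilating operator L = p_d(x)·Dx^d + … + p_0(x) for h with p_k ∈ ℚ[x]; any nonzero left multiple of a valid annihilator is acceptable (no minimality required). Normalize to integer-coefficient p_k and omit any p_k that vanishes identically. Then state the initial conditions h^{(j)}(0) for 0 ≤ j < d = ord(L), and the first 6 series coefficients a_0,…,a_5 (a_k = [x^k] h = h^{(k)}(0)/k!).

L = (192 + 756·x + 1296·x^2) + (3 + 165·x + 864·x^2 + 1008·x^3)·Dx + (-7 - 38·x - 13·x^2 + 162·x^3 + 144·x^4)·Dx^2  (order 2).
h: a_k = -3, 3, -81/2, 39, -1317/4, 4509/10, …
ICs: h(0) = -3, h′(0) = 3.

f: a_k = 1, 1, 3, 5, 11, 21, …
g: a_k = 0, -3, 9/2, -9, 81/4, -243/5, …
L₀ := L_f ⊗_s L_g (sym. prod.), ord ≤ 2.
h=h₀': d/dx-closure on L₀ ⇒ L.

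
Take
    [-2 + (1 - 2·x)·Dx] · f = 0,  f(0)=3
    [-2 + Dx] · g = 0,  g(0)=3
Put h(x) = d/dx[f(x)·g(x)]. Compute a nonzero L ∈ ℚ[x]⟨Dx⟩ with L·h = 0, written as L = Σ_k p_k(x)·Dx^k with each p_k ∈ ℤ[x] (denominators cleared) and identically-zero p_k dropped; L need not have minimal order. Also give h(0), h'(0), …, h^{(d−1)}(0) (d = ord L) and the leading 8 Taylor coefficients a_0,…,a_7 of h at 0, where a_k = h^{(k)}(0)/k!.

f: a_k = 3, 6, 12, 24, 48, 96, 192, 384, …
g: a_k = 3, 6, 6, 4, 2, 4/5, 4/15, 8/105, …
L₀ := L_f ⊗_s L_g (sym. prod.), ord ≤ 1.
Derive L from L₀ (diff closure).
L = (5 - 8·x + 4·x^2) + (-1 + 3·x - 2·x^2)·Dx  (order 1).
h: a_k = 36, 180, 576, 1560, 3912, 46968/5, 21920, 1753616/35, …
ICs: h(0) = 36.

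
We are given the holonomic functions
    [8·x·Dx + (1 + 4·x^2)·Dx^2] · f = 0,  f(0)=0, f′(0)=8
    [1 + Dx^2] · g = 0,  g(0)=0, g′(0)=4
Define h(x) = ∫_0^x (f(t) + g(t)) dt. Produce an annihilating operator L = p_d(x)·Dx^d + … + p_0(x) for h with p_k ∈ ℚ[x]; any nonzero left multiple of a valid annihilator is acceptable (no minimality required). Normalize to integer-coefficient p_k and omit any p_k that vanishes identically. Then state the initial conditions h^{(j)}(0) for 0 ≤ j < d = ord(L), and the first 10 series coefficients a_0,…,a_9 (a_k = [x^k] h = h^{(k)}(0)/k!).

f: a_k = 0, 8, 0, -32/3, 0, 128/5, 0, -512/7, 0, 2048/9, …
g: a_k = 0, 4, 0, -2/3, 0, 1/30, 0, -1/1260, 0, 1/90720, …
L₀ := lclm(L_f,L_g); ord L₀ ≤ 2+2.
h=∫h₀ ⇒ L = L₀·Dx.
L = (-376·x + 1600·x^3 + 128·x^5)·Dx^2 + (-7 + 76·x^2 + 432·x^4 + 64·x^6)·Dx^3 + (-376·x + 1600·x^3 + 128·x^5)·Dx^4 + (-7 + 76·x^2 + 432·x^4 + 64·x^6)·Dx^5  (order 5).
h: a_k = 0, 0, 6, 0, -17/6, 0, 769/180, 0, -92161/10080, 0, …
ICs: h(0) = 0, h′(0) = 0, h′′(0) = 12, h′′′(0) = 0, h′′′′(0) = -68.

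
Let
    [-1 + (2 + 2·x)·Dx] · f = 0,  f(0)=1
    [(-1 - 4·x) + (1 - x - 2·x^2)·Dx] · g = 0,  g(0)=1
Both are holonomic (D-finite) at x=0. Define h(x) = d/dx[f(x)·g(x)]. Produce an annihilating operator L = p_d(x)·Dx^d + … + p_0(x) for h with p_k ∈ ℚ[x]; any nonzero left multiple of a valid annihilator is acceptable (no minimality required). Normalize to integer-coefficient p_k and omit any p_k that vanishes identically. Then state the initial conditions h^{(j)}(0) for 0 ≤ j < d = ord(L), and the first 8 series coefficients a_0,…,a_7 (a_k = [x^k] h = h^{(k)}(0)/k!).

L = (9 + 20·x + 20·x^2) + (-2 - 2·x + 8·x^2 + 8·x^3)·Dx  (order 1).
h: a_k = 3/2, 27/4, 309/16, 1683/32, 33345/256, 160749/512, 1497321/2048, 6851331/4096, …
ICs: h(0) = 3/2.

f: a_k = 1, 1/2, -1/8, 1/16, -5/128, 7/256, -21/1024, 33/2048, …
g: a_k = 1, 1, 3, 5, 11, 21, 43, 85, …
Sym-product of L_f,L_g gives L₀ (≤ ord 1).
h₀' ⇒ L via d/dx closure of L₀.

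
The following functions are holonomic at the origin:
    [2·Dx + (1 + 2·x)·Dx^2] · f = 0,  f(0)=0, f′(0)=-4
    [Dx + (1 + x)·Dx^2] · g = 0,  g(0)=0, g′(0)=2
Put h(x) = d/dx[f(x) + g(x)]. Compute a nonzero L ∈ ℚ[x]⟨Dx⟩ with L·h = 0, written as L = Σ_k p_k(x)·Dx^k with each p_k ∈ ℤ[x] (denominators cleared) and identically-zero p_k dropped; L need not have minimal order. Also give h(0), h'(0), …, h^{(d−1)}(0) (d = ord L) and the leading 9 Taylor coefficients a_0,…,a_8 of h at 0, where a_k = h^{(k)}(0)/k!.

f: a_k = 0, -4, 4, -16/3, 8, -64/5, 64/3, -256/7, 64, …
g: a_k = 0, 2, -1, 2/3, -1/2, 2/5, -1/3, 2/7, -1/4, …
h₀=f+g: left-lcm gives L₀, ord ≤ 4.
h₀' ⇒ L via d/dx closure of L₀.
L = 4 + (6 + 8·x)·Dx + (1 + 3·x + 2·x^2)·Dx^2  (order 2).
h: a_k = -2, 6, -14, 30, -62, 126, -254, 510, -1022, …
ICs: h(0) = -2, h′(0) = 6.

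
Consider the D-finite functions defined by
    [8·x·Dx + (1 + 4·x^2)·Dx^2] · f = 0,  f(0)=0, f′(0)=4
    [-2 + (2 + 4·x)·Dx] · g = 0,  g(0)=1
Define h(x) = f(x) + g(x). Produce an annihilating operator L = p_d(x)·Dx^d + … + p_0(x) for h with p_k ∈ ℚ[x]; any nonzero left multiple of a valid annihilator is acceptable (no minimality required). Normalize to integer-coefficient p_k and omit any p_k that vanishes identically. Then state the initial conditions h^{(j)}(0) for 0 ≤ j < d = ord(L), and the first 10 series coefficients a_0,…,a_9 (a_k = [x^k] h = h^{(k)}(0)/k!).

f: a_k = 0, 4, 0, -16/3, 0, 64/5, 0, -256/7, 0, 1024/9, …
g: a_k = 1, 1, -1/2, 1/2, -5/8, 7/8, -21/16, 33/16, -429/128, 715/128, …
Weyl lclm of L_f,L_g ⇒ L₀ (ord ≤ 3).
L = (-8 - 40·x + 96·x^2 + 96·x^3)·Dx + (-11 - 32·x + 40·x^2 + 384·x^3 + 336·x^4)·Dx^2 + (-1 + 6·x + 24·x^2 + 48·x^3 + 112·x^4 + 96·x^5)·Dx^3  (order 3).
h: a_k = 1, 5, -1/2, -29/6, -5/8, 547/40, -21/16, -3865/112, -429/128, 137507/1152, …
ICs: h(0) = 1, h′(0) = 5, h′′(0) = -1.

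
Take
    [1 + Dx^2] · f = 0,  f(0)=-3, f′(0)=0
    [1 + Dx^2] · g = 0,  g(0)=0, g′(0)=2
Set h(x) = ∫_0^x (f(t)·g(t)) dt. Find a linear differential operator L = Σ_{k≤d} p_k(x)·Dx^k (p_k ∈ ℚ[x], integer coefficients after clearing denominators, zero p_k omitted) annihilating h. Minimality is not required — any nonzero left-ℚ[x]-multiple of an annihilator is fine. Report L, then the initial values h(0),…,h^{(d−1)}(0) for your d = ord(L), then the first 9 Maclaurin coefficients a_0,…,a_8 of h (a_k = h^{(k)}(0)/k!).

f: a_k = -3, 0, 3/2, 0, -1/8, 0, 1/240, 0, -1/13440, …
g: a_k = 0, 2, 0, -1/3, 0, 1/60, 0, -1/2520, 0, …
L₀ := L_f ⊗_s L_g (sym. prod.), ord ≤ 4.
h=∫₀ˣh₀: take L = L₀·Dx.
L = 4·Dx^2 + Dx^4  (order 4).
h: a_k = 0, 0, -3, 0, 1, 0, -2/15, 0, 1/105, …
ICs: h(0) = 0, h′(0) = 0, h′′(0) = -6, h′′′(0) = 0.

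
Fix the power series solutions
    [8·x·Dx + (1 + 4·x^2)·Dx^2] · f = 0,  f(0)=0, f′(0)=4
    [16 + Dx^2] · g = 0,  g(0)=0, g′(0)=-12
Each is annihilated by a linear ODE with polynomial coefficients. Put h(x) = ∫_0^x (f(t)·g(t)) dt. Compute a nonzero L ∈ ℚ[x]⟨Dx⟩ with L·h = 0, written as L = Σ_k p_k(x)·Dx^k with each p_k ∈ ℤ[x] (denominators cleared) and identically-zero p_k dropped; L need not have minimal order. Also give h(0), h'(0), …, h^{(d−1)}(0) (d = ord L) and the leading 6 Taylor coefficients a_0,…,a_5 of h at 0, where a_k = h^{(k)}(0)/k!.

f: a_k = 0, 4, 0, -16/3, 0, 64/5, …
g: a_k = 0, -12, 0, 32, 0, -128/5, …
h₀=f·g: eliminate ⇒ L₀, order ≤ 2·2.
h=∫₀ˣh₀: take L = L₀·Dx.
L = (2560 + 29696·x^2 + 118784·x^4 + 262144·x^6 + 262144·x^8)·Dx + (1536·x + 14336·x^3 + 49152·x^5 + 65536·x^7)·Dx^2 + (240 + 3008·x^2 + 13824·x^4 + 32768·x^6 + 32768·x^8)·Dx^3 + (96·x + 896·x^3 + 3072·x^5 + 4096·x^7)·Dx^4 + (5 + 72·x^2 + 400·x^4 + 1024·x^6 + 1024·x^8)·Dx^5  (order 5).
h: a_k = 0, 0, 0, -16, 0, 192/5, …
ICs: h(0) = 0, h′(0) = 0, h′′(0) = 0, h′′′(0) = -96, h′′′′(0) = 0.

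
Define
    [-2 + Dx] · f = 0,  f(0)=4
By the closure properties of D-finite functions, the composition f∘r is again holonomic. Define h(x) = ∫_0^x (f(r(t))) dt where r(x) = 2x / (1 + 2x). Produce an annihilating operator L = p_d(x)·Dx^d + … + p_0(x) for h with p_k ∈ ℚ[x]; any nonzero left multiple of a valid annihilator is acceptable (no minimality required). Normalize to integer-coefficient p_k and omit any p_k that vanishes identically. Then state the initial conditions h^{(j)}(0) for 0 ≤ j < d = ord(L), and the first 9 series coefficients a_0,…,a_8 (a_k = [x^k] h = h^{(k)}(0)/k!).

f: a_k = 4, 8, 8, 16/3, 8/3, 16/15, 16/45, 32/315, 8/315, …
Change of var in L_f (x↦r) gives L₀.
h=∫h₀ ⇒ L = L₀·Dx.
L = -4·Dx + (1 + 4·x + 4·x^2)·Dx^2  (order 2).
h: a_k = 0, 4, 8, 0, -16/3, 128/15, -128/15, 1024/315, 640/63, …
ICs: h(0) = 0, h′(0) = 4.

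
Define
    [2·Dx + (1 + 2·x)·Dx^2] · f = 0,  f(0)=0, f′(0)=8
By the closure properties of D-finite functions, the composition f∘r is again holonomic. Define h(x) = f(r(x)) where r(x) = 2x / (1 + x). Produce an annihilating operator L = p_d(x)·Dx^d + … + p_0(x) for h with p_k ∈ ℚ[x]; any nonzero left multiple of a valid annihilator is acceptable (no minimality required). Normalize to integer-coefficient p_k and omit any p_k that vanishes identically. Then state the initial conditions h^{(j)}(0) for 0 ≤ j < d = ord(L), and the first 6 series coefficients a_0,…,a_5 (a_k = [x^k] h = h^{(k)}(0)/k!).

L = (6 + 10·x)·Dx + (1 + 6·x + 5·x^2)·Dx^2  (order 2).
h: a_k = 0, 16, -48, 496/3, -624, 12496/5, …
ICs: h(0) = 0, h′(0) = 16.

f: a_k = 0, 8, -8, 32/3, -16, 128/5, …
Change of var in L_f (x↦r) gives L₀.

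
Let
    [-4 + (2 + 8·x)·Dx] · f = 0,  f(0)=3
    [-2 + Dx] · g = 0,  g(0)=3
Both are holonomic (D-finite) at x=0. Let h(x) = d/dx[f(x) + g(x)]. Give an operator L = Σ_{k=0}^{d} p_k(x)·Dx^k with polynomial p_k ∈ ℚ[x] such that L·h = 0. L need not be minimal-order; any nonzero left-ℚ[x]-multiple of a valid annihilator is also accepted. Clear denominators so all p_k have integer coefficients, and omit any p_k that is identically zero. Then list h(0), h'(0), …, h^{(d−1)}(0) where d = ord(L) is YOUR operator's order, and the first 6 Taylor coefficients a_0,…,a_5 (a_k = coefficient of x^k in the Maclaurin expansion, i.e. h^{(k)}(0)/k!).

L = (-8 - 8·x) + (2 - 8·x - 16·x^2)·Dx + (1 + 6·x + 8·x^2)·Dx^2  (order 2).
h: a_k = 12, 0, 48, -112, 424, -7552/5, …
ICs: h(0) = 12, h′(0) = 0.

f: a_k = 3, 6, -6, 12, -30, 84, …
g: a_k = 3, 6, 6, 4, 2, 4/5, …
f+g: L₀ = lclm(L_f,L_g), ord ≤ 1+1.
Derive L from L₀ (diff closure).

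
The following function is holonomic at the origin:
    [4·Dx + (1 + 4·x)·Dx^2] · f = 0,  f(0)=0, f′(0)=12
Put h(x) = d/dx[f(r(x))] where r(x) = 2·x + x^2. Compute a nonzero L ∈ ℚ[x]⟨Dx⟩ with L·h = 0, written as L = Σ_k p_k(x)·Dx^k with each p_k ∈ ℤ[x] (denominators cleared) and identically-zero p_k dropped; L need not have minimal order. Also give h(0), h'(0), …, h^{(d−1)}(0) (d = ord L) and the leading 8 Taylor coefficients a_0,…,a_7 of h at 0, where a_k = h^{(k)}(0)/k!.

f: a_k = 0, 12, -24, 64, -192, 3072/5, -2048, 49152/7, …
Substitute x→r, Dx→(1/r')Dx; clear ⇒ L₀.
h=h₀': d/dx-closure on L₀ ⇒ L.
L = (7 + 8·x + 4·x^2) + (1 + 9·x + 12·x^2 + 4·x^3)·Dx  (order 1).
h: a_k = 24, -168, 1248, -9312, 69504, -518784, 3872256, -28902912, …
ICs: h(0) = 24.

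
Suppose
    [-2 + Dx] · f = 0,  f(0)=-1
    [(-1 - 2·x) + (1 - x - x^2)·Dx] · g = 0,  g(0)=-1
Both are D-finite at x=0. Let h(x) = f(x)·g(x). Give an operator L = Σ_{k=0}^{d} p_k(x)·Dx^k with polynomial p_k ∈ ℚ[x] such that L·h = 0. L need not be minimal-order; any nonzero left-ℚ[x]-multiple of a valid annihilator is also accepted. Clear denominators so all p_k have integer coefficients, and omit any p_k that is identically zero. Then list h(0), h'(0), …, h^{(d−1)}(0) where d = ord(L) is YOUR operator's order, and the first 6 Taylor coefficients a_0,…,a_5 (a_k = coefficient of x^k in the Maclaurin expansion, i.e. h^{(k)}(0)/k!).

L = (3 - 2·x^2) + (-1 + x + x^2)·Dx  (order 1).
h: a_k = 1, 3, 6, 31/3, 17, 138/5, …
ICs: h(0) = 1.

f: a_k = -1, -2, -2, -4/3, -2/3, -4/15, …
g: a_k = -1, -1, -2, -3, -5, -8, …
h₀=f·g: eliminate ⇒ L₀, order ≤ 1·1.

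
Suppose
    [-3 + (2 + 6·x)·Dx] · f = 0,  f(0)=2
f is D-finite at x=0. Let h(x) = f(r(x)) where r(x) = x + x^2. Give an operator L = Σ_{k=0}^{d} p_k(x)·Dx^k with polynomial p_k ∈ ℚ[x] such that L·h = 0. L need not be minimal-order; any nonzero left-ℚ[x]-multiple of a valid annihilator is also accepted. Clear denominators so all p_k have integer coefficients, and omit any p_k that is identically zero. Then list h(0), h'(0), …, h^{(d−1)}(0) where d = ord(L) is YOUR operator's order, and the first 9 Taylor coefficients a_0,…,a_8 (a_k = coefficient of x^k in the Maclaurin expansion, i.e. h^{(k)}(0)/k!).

f: a_k = 2, 3, -9/4, 27/8, -405/64, 1701/128, -15309/512, 72171/1024, -2814669/16384, …
L₀ from L_f via x↦r, Dx↦r'^{-1}Dx.
L = (-3 - 6·x) + (2 + 6·x + 6·x^2)·Dx  (order 1).
h: a_k = 2, 3, 3/4, -9/8, 99/64, -243/128, 999/512, -1377/1024, -6237/16384, …
ICs: h(0) = 2.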